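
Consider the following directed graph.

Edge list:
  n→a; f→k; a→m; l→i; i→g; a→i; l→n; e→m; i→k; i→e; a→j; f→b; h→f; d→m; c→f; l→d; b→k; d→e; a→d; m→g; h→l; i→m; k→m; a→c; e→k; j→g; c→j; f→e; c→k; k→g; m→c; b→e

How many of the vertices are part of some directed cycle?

A vertex is on a directed cycle iff it belongs to a strongly connected component of size ≥ 2 (or has a self-loop).
The vertices on cycles are {b, c, e, f, k, m} — 6 in total.

6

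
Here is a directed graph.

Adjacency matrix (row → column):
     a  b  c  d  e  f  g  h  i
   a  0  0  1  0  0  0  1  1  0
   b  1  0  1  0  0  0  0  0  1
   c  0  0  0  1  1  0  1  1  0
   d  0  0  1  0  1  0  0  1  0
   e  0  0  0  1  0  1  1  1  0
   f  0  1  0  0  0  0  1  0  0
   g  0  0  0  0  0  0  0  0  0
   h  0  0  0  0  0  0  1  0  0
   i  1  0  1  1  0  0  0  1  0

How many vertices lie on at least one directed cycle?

7

A vertex is on a directed cycle iff it belongs to a strongly connected component of size ≥ 2 (or has a self-loop).
The vertices on cycles are {a, b, c, d, e, f, i} — 7 in total.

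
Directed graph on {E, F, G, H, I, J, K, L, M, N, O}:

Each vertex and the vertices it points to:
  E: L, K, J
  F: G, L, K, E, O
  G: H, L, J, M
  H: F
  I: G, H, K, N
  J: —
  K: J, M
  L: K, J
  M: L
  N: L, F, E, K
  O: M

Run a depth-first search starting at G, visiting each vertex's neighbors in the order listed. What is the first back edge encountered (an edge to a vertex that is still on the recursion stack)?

DFS from G (visiting each vertex's neighbors in the order listed); mark gray on enter, black on exit:
G gray
  H gray
    F gray
      F→G: G is gray → back edge
First back edge: F → G.

F->G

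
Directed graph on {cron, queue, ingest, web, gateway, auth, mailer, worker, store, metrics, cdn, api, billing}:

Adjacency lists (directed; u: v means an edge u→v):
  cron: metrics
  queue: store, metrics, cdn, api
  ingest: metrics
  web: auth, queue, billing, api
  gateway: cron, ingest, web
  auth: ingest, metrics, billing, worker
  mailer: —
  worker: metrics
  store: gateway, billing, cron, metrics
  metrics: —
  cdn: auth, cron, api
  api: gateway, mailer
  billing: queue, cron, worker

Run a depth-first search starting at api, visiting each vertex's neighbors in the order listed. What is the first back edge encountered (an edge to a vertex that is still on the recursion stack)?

store→gateway

DFS from api (visiting each vertex's neighbors in the order listed); mark gray on enter, black on exit:
api gray
  gateway gray
    cron gray
      metrics gray
      metrics black
    cron black
    ingest gray
      ingest→metrics: metrics black — skip
    ingest black
    web gray
      auth gray
        auth→ingest: ingest black — skip
        auth→metrics: metrics black — skip
        billing gray
          queue gray
            store gray
              store→gateway: gateway is gray → back edge
First back edge: store → gateway.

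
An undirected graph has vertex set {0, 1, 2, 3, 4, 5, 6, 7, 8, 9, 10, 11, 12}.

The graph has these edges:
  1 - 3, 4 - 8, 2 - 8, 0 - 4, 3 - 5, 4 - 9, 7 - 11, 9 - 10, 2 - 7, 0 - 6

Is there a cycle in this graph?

No

DFS, tracking each vertex's parent; an edge to a visited non-parent vertex closes a cycle.
Start from 5:
visit 5 (parent –)
  visit 3 (parent 5)
    3–5: parent, skip
    visit 1 (parent 3)
      1–3: parent, skip
visit 0 (parent –)
  visit 6 (parent 0)
    6–0: parent, skip
  visit 4 (parent 0)
    4–0: parent, skip
    visit 9 (parent 4)
      visit 10 (parent 9)
        10–9: parent, skip
      9–4: parent, skip
    visit 8 (parent 4)
      8–4: parent, skip
      visit 2 (parent 8)
        2–8: parent, skip
        visit 7 (parent 2)
          visit 11 (parent 7)
            11–7: parent, skip
          7–2: parent, skip
visit 12 (parent –)
No non-parent visited neighbor found — the graph is a forest.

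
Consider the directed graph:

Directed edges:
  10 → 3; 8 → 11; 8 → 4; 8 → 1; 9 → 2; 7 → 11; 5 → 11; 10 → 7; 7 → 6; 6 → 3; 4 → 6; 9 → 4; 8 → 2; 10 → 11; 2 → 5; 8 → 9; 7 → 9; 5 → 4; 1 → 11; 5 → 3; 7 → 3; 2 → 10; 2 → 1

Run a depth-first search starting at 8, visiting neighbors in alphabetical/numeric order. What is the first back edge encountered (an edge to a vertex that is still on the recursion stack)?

9->2

DFS from 8 (visiting neighbors in alphabetical/numeric order); mark gray on enter, black on exit:
8 gray
  1 gray
    11 gray
    11 black
  1 black
  2 gray
    2→1: 1 black — skip
    5 gray
      3 gray
      3 black
      4 gray
        6 gray
          6→3: 3 black — skip
        6 black
      4 black
      5→11: 11 black — skip
    5 black
    10 gray
      10→3: 3 black — skip
      7 gray
        7→3: 3 black — skip
        7→6: 6 black — skip
        9 gray
          9→2: 2 is gray → back edge
First back edge: 9 → 2.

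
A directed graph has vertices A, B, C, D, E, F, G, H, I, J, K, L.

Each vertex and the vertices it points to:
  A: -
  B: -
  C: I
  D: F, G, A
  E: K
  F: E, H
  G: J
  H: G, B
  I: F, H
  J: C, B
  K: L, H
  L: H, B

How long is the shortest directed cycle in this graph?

5

For each vertex v, BFS finds the shortest path from v back to v.
The shortest such closed walk is G → J → C → I → H → G, length 5.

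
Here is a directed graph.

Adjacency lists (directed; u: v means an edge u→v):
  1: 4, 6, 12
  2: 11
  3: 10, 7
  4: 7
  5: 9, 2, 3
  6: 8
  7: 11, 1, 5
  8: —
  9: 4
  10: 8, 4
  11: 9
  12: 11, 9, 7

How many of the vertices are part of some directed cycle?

10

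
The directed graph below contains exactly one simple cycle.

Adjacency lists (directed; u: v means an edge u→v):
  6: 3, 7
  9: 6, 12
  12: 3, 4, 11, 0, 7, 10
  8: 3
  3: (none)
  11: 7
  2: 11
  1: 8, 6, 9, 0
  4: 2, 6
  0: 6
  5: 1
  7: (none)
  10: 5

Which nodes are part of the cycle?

1, 5, 9, 10, 12

DFS with gray/black marking from 5:
5 gray
  1 gray
    8 gray
      3 gray
      3 black
    8 black
    6 gray
      6→3: 3 black — skip
      7 gray
      7 black
    6 black
    9 gray
      9→6: 6 black — skip
      12 gray
        12→3: 3 black — skip
        4 gray
          2 gray
            11 gray
              11→7: 7 black — skip
            11 black
          2 black
          4→6: 6 black — skip
        4 black
        12→11: 11 black — skip
        0 gray
          0→6: 6 black — skip
        0 black
        12→7: 7 black — skip
        10 gray
          10→5: 5 is gray → back edge
Back edge closes the cycle 5 → 1 → 9 → 12 → 10 → 5; its vertices are {1, 5, 9, 10, 12}.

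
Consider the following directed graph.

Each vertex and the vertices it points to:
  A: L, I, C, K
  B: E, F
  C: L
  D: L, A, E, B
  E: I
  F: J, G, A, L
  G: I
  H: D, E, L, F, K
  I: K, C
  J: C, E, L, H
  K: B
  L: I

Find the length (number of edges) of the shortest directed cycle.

3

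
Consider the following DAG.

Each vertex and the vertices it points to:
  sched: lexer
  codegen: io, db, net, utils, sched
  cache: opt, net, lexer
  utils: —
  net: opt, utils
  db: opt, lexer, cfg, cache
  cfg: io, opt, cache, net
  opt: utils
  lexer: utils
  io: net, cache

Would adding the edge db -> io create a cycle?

Adding db→io creates a cycle iff io can already reach db.
Explore from io: no path reaches db. The graph stays acyclic.

No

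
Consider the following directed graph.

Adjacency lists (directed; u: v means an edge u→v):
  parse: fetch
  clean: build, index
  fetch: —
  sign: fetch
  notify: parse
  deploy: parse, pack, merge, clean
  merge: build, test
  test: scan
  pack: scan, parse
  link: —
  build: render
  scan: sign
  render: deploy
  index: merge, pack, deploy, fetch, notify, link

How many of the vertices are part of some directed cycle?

A vertex is on a directed cycle iff it belongs to a strongly connected component of size ≥ 2 (or has a self-loop).
The vertices on cycles are {build, clean, index, merge, deploy, render} — 6 in total.

6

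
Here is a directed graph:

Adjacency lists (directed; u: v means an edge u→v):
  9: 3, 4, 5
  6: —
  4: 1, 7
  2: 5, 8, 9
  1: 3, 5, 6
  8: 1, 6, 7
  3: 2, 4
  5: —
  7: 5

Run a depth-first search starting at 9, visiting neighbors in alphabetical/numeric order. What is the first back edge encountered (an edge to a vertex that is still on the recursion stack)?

DFS from 9 (visiting neighbors in alphabetical/numeric order); mark gray on enter, black on exit:
9 gray
  3 gray
    2 gray
      5 gray
      5 black
      8 gray
        1 gray
          1→3: 3 is gray → back edge
First back edge: 1 → 3.

1->3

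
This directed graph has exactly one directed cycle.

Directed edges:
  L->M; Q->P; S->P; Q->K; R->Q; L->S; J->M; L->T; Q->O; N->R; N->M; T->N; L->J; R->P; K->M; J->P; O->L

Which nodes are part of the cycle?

L, N, O, Q, R, T

DFS with gray/black marking from L:
L gray
  S gray
    P gray
    P black
  S black
  M gray
  M black
  T gray
    N gray
      R gray
        R→P: P black — skip
        Q gray
          K gray
            K→M: M black — skip
          K black
          Q→P: P black — skip
          O gray
            O→L: L is gray → back edge
Back edge closes the cycle L → T → N → R → Q → O → L; its vertices are {L, N, O, Q, R, T}.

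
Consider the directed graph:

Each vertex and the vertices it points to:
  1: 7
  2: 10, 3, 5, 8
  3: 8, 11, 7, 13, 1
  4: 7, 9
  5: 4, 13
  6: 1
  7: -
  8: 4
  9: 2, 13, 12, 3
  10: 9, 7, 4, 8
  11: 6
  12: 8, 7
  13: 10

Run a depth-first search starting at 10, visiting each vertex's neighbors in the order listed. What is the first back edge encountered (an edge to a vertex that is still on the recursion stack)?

DFS from 10 (visiting each vertex's neighbors in the order listed); mark gray on enter, black on exit:
10 gray
  9 gray
    2 gray
      2→10: 10 is gray → back edge
First back edge: 2 → 10.

2→10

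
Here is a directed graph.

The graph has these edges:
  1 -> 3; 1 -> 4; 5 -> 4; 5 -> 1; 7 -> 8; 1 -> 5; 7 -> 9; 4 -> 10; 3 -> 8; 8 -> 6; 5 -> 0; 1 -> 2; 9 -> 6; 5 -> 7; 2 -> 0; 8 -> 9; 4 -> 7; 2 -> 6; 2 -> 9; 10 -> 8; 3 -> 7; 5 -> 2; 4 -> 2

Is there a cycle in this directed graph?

Yes

DFS with white/gray/black marking, starting from 5:
5 gray
  2 gray
    6 gray
    6 black
    0 gray
    0 black
    9 gray
      9→6: 6 black — skip
    9 black
  2 black
  1 gray
    3 gray
      8 gray
        8→6: 6 black — skip
        8→9: 9 black — skip
      8 black
      7 gray
        7→9: 9 black — skip
        7→8: 8 black — skip
      7 black
    3 black
    1→5: 5 is gray → back edge
Back edge found, so a cycle exists: 5 → 1 → 5.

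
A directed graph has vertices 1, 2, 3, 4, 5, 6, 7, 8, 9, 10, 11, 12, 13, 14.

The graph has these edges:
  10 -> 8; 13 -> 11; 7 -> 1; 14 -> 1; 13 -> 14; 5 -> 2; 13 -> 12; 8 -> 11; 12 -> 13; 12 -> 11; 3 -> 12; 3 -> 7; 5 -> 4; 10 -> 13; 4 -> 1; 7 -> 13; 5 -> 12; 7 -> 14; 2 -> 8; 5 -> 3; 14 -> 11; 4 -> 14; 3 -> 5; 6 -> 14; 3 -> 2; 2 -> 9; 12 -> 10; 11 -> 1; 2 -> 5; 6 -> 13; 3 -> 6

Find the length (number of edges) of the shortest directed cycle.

For each vertex v, BFS finds the shortest path from v back to v.
The shortest such closed walk is 5 → 2 → 5, length 2.

2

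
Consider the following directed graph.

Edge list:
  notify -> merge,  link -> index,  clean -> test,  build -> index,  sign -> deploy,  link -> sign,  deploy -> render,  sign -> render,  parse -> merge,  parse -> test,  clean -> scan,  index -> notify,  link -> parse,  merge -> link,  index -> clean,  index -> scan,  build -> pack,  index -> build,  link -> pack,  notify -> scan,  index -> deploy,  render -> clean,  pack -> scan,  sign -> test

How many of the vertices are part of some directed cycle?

6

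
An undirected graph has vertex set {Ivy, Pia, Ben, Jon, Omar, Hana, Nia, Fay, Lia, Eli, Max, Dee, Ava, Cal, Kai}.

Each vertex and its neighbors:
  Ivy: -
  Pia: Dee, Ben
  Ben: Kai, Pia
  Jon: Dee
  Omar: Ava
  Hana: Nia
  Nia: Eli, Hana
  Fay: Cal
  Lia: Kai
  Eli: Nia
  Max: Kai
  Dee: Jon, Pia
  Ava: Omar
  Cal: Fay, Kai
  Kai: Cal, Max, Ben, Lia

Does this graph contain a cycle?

No

DFS, tracking each vertex's parent; an edge to a visited non-parent vertex closes a cycle.
Start from Max:
visit Max (parent –)
  visit Kai (parent Max)
    visit Cal (parent Kai)
      visit Fay (parent Cal)
        Fay–Cal: parent, skip
      Cal–Kai: parent, skip
    Kai–Max: parent, skip
    visit Ben (parent Kai)
      Ben–Kai: parent, skip
      visit Pia (parent Ben)
        visit Dee (parent Pia)
          visit Jon (parent Dee)
            Jon–Dee: parent, skip
          Dee–Pia: parent, skip
        Pia–Ben: parent, skip
    visit Lia (parent Kai)
      Lia–Kai: parent, skip
visit Ivy (parent –)
visit Omar (parent –)
  visit Ava (parent Omar)
    Ava–Omar: parent, skip
visit Hana (parent –)
  visit Nia (parent Hana)
    visit Eli (parent Nia)
      Eli–Nia: parent, skip
    Nia–Hana: parent, skip
No non-parent visited neighbor found — the graph is a forest.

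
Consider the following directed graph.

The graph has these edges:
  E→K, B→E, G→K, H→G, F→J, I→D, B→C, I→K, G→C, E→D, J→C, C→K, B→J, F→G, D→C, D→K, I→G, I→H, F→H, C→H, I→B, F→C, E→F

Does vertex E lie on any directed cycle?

No

E lies on a cycle iff there is a path from E back to itself.
Exploring from E, it never reaches itself; equivalently, its strongly connected component is a singleton.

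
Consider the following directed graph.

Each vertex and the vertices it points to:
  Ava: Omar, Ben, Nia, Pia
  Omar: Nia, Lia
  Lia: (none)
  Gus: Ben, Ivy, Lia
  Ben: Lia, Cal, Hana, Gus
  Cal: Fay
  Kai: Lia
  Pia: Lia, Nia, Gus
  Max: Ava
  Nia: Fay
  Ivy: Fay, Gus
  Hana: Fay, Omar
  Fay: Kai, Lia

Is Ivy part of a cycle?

Ivy is on a cycle iff Ivy can reach itself via ≥1 edge.
Ivy → Gus → Ivy — yes.

Yes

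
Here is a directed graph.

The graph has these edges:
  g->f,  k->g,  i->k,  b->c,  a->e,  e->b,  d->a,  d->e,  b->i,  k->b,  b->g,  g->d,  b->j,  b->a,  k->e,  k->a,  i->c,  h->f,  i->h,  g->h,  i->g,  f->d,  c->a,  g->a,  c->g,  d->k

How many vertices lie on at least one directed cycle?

A vertex is on a directed cycle iff it belongs to a strongly connected component of size ≥ 2 (or has a self-loop).
The vertices on cycles are {a, b, c, d, e, f, g, h, i, k} — 10 in total.

10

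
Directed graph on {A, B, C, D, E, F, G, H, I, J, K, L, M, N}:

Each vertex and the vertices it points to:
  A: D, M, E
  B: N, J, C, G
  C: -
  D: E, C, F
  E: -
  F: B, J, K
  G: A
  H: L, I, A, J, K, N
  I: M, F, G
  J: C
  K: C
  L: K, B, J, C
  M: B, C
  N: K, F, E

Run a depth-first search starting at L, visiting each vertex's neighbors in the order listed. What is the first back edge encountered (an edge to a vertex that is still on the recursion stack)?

DFS from L (visiting each vertex's neighbors in the order listed); mark gray on enter, black on exit:
L gray
  K gray
    C gray
    C black
  K black
  B gray
    N gray
      N→K: K black — skip
      F gray
        F→B: B is gray → back edge
First back edge: F → B.

F->B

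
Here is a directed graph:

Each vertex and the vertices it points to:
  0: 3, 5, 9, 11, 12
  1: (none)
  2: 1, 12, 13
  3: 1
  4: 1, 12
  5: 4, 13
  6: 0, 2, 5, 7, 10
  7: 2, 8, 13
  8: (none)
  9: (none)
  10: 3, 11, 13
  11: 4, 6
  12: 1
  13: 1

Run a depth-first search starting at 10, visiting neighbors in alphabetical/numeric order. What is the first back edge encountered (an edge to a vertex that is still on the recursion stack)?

DFS from 10 (visiting neighbors in alphabetical/numeric order); mark gray on enter, black on exit:
10 gray
  3 gray
    1 gray
    1 black
  3 black
  11 gray
    4 gray
      4→1: 1 black — skip
      12 gray
        12→1: 1 black — skip
      12 black
    4 black
    6 gray
      0 gray
        0→3: 3 black — skip
        5 gray
          5→4: 4 black — skip
          13 gray
            13→1: 1 black — skip
          13 black
        5 black
        9 gray
        9 black
        0→11: 11 is gray → back edge
First back edge: 0 → 11.

0→11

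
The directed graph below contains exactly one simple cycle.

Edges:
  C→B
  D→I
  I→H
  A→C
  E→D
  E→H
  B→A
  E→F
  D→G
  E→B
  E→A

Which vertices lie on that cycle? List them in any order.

DFS with gray/black marking from B:
B gray
  A gray
    C gray
      C→B: B is gray → back edge
Back edge closes the cycle B → A → C → B; its vertices are {A, B, C}.

A, B, C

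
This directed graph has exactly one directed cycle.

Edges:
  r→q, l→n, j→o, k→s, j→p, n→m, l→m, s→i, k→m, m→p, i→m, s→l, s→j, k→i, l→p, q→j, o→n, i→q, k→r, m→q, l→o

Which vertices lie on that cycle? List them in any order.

j, m, n, o, q

DFS with gray/black marking from q:
q gray
  j gray
    p gray
    p black
    o gray
      n gray
        m gray
          m→q: q is gray → back edge
Back edge closes the cycle q → j → o → n → m → q; its vertices are {j, m, n, o, q}.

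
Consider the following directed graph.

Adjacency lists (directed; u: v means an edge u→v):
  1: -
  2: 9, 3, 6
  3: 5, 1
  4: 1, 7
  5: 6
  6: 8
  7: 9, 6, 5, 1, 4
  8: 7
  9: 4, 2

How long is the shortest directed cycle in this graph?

2

For each vertex v, BFS finds the shortest path from v back to v.
The shortest such closed walk is 7 → 4 → 7, length 2.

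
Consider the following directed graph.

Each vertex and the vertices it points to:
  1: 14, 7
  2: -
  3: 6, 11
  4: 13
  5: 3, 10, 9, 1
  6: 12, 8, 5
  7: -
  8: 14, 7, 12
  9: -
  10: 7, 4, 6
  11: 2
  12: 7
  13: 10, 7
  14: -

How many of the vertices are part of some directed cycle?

6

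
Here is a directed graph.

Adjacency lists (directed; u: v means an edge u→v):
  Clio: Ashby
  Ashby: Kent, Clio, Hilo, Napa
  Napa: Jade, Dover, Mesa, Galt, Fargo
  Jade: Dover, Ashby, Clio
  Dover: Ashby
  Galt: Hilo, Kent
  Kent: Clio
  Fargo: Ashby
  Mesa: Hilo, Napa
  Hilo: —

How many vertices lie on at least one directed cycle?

A vertex is on a directed cycle iff it belongs to a strongly connected component of size ≥ 2 (or has a self-loop).
The vertices on cycles are {Clio, Galt, Jade, Kent, Mesa, Napa, Ashby, Dover, Fargo} — 9 in total.

9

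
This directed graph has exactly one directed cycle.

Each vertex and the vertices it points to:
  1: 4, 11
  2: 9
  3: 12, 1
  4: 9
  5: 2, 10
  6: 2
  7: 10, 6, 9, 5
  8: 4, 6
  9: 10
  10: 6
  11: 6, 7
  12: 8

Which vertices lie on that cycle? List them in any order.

2, 6, 9, 10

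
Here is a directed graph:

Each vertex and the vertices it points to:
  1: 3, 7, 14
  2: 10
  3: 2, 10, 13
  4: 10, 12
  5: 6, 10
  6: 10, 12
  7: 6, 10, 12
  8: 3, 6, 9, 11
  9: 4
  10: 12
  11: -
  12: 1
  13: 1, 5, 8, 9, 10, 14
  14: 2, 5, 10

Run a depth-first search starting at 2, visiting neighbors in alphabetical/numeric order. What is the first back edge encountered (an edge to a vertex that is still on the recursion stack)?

DFS from 2 (visiting neighbors in alphabetical/numeric order); mark gray on enter, black on exit:
2 gray
  10 gray
    12 gray
      1 gray
        3 gray
          3→2: 2 is gray → back edge
First back edge: 3 → 2.

3->2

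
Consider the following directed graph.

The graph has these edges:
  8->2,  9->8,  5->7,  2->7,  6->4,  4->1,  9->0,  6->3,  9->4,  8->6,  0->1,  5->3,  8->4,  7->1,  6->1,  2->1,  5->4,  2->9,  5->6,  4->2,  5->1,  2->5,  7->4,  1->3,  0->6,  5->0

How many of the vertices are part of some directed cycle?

8

A vertex is on a directed cycle iff it belongs to a strongly connected component of size ≥ 2 (or has a self-loop).
The vertices on cycles are {0, 2, 4, 5, 6, 7, 8, 9} — 8 in total.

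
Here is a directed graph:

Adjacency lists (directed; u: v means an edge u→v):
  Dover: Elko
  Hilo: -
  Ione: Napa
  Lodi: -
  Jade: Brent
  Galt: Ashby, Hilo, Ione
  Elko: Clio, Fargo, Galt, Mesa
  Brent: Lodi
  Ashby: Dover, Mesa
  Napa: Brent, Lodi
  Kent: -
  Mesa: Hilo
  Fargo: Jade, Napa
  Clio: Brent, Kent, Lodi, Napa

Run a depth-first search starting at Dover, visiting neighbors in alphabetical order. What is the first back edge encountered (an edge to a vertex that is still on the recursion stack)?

Ashby→Dover

DFS from Dover (visiting neighbors in alphabetical order); mark gray on enter, black on exit:
Dover gray
  Elko gray
    Clio gray
      Brent gray
        Lodi gray
        Lodi black
      Brent black
      Kent gray
      Kent black
      Clio→Lodi: Lodi black — skip
      Napa gray
        Napa→Brent: Brent black — skip
        Napa→Lodi: Lodi black — skip
      Napa black
    Clio black
    Fargo gray
      Jade gray
        Jade→Brent: Brent black — skip
      Jade black
      Fargo→Napa: Napa black — skip
    Fargo black
    Galt gray
      Ashby gray
        Ashby→Dover: Dover is gray → back edge
First back edge: Ashby → Dover.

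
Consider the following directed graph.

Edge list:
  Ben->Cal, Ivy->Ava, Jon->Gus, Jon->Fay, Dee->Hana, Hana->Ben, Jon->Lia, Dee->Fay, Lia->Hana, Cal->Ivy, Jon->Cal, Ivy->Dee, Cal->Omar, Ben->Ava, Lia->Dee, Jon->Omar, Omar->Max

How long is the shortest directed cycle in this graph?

5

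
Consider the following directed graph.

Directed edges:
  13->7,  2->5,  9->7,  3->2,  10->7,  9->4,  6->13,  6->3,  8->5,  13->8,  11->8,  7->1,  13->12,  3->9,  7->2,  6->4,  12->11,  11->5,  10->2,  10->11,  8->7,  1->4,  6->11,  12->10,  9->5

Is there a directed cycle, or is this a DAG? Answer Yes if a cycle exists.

No

DFS with white/gray/black marking, starting from 3:
3 gray
  9 gray
    7 gray
      2 gray
        5 gray
        5 black
      2 black
      1 gray
        4 gray
        4 black
      1 black
    7 black
    9→5: 5 black — skip
    9→4: 4 black — skip
  9 black
  3→2: 2 black — skip
3 black
6 gray
  11 gray
    8 gray
      8→5: 5 black — skip
      8→7: 7 black — skip
    8 black
    11→5: 5 black — skip
  11 black
  6→4: 4 black — skip
  6→3: 3 black — skip
  13 gray
    13→7: 7 black — skip
    12 gray
      10 gray
        10→7: 7 black — skip
        10→2: 2 black — skip
        10→11: 11 black — skip
      10 black
      12→11: 11 black — skip
    12 black
    13→8: 8 black — skip
  13 black
6 black
Every edge goes to a white or black vertex — no back edge, so the graph is acyclic.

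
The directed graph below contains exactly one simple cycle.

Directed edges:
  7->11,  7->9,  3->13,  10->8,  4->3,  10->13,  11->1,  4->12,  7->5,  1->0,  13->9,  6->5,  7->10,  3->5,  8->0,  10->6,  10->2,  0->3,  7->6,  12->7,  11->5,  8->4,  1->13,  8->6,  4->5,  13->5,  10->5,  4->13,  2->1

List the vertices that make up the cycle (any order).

4, 7, 8, 10, 12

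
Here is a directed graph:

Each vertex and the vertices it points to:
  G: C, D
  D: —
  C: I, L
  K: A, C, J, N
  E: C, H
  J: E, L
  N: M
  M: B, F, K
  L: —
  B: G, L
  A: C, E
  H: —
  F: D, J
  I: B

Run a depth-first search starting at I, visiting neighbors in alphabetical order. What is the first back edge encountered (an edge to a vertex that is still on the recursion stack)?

C→I

DFS from I (visiting neighbors in alphabetical order); mark gray on enter, black on exit:
I gray
  B gray
    G gray
      C gray
        C→I: I is gray → back edge
First back edge: C → I.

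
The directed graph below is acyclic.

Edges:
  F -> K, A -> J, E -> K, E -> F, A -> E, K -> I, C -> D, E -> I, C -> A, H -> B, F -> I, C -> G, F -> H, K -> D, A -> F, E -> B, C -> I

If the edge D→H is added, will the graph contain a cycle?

No

Adding D→H creates a cycle iff H can already reach D.
Explore from H: no path reaches D. The graph stays acyclic.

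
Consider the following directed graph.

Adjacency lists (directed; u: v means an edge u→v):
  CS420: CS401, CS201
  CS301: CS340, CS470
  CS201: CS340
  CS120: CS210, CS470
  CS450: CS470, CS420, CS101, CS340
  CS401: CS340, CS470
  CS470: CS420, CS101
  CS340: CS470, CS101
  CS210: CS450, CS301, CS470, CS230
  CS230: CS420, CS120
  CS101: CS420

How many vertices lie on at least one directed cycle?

9

A vertex is on a directed cycle iff it belongs to a strongly connected component of size ≥ 2 (or has a self-loop).
The vertices on cycles are {CS101, CS120, CS201, CS210, CS230, CS340, CS401, CS420, CS470} — 9 in total.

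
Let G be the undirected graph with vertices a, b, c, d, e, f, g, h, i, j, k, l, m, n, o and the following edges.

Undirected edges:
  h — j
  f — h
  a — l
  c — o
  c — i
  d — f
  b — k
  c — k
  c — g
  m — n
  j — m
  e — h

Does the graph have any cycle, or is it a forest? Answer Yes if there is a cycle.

DFS, tracking each vertex's parent; an edge to a visited non-parent vertex closes a cycle.
Start from b:
visit b (parent –)
  visit k (parent b)
    k–b: parent, skip
    visit c (parent k)
      visit g (parent c)
        g–c: parent, skip
      visit i (parent c)
        i–c: parent, skip
      visit o (parent c)
        o–c: parent, skip
      c–k: parent, skip
visit a (parent –)
  visit l (parent a)
    l–a: parent, skip
visit d (parent –)
  visit f (parent d)
    f–d: parent, skip
    visit h (parent f)
      h–f: parent, skip
      visit j (parent h)
        visit m (parent j)
          m–j: parent, skip
          visit n (parent m)
            n–m: parent, skip
        j–h: parent, skip
      visit e (parent h)
        e–h: parent, skip
No non-parent visited neighbor found — the graph is a forest.

No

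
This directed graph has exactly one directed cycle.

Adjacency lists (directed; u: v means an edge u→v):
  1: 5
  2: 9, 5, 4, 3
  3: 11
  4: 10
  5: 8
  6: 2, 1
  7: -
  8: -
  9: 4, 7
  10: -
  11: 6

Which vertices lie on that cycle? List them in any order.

2, 3, 6, 11

DFS with gray/black marking from 6:
6 gray
  2 gray
    9 gray
      4 gray
        10 gray
        10 black
      4 black
      7 gray
      7 black
    9 black
    5 gray
      8 gray
      8 black
    5 black
    2→4: 4 black — skip
    3 gray
      11 gray
        11→6: 6 is gray → back edge
Back edge closes the cycle 6 → 2 → 3 → 11 → 6; its vertices are {2, 3, 6, 11}.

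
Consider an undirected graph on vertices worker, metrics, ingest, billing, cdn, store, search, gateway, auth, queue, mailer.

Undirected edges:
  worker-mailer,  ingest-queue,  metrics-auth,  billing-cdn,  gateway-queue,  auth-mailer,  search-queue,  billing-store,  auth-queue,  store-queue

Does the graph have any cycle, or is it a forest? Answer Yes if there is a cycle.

No

DFS, tracking each vertex's parent; an edge to a visited non-parent vertex closes a cycle.
Start from store:
visit store (parent –)
  visit billing (parent store)
    visit cdn (parent billing)
      cdn–billing: parent, skip
    billing–store: parent, skip
  visit queue (parent store)
    visit auth (parent queue)
      visit mailer (parent auth)
        visit worker (parent mailer)
          worker–mailer: parent, skip
        mailer–auth: parent, skip
      visit metrics (parent auth)
        metrics–auth: parent, skip
      auth–queue: parent, skip
    queue–store: parent, skip
    visit ingest (parent queue)
      ingest–queue: parent, skip
    visit gateway (parent queue)
      gateway–queue: parent, skip
    visit search (parent queue)
      search–queue: parent, skip
No non-parent visited neighbor found — the graph is a forest.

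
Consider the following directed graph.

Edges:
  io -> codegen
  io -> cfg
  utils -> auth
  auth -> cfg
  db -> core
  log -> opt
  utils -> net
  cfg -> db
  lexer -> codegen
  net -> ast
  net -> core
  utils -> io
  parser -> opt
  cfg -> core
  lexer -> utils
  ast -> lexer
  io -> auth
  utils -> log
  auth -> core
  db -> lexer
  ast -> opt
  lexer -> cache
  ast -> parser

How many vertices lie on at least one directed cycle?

8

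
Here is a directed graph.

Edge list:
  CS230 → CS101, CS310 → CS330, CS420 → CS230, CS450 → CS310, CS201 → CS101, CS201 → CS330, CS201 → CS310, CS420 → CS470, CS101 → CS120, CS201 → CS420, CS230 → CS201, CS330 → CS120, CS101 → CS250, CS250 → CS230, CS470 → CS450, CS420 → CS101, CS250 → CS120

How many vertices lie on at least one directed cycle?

5

A vertex is on a directed cycle iff it belongs to a strongly connected component of size ≥ 2 (or has a self-loop).
The vertices on cycles are {CS101, CS201, CS230, CS250, CS420} — 5 in total.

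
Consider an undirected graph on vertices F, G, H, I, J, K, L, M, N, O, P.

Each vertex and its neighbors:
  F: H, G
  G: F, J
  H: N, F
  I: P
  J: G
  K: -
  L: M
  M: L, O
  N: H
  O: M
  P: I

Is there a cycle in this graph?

No

DFS, tracking each vertex's parent; an edge to a visited non-parent vertex closes a cycle.
Start from J:
visit J (parent –)
  visit G (parent J)
    visit F (parent G)
      visit H (parent F)
        visit N (parent H)
          N–H: parent, skip
        H–F: parent, skip
      F–G: parent, skip
    G–J: parent, skip
visit I (parent –)
  visit P (parent I)
    P–I: parent, skip
visit K (parent –)
visit L (parent –)
  visit M (parent L)
    M–L: parent, skip
    visit O (parent M)
      O–M: parent, skip
No non-parent visited neighbor found — the graph is a forest.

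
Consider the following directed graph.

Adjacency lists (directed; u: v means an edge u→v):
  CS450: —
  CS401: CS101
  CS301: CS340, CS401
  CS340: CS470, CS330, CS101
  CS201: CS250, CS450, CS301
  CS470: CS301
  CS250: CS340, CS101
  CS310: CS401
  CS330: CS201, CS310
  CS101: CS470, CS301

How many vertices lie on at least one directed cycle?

9

A vertex is on a directed cycle iff it belongs to a strongly connected component of size ≥ 2 (or has a self-loop).
The vertices on cycles are {CS101, CS201, CS250, CS301, CS310, CS330, CS340, CS401, CS470} — 9 in total.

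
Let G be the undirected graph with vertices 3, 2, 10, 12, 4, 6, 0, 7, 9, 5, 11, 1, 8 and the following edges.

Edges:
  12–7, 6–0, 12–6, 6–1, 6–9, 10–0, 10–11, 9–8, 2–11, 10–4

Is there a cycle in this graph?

DFS, tracking each vertex's parent; an edge to a visited non-parent vertex closes a cycle.
Start from 7:
visit 7 (parent –)
  visit 12 (parent 7)
    12–7: parent, skip
    visit 6 (parent 12)
      visit 1 (parent 6)
        1–6: parent, skip
      visit 9 (parent 6)
        visit 8 (parent 9)
          8–9: parent, skip
        9–6: parent, skip
      6–12: parent, skip
      visit 0 (parent 6)
        visit 10 (parent 0)
          10–0: parent, skip
          visit 11 (parent 10)
            visit 2 (parent 11)
              2–11: parent, skip
            11–10: parent, skip
          visit 4 (parent 10)
            4–10: parent, skip
        0–6: parent, skip
visit 3 (parent –)
visit 5 (parent –)
No non-parent visited neighbor found — the graph is a forest.

No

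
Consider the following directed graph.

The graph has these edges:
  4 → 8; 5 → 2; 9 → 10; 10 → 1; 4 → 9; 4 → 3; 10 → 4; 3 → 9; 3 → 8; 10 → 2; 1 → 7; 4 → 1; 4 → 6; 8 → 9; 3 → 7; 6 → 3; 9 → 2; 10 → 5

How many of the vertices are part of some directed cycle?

6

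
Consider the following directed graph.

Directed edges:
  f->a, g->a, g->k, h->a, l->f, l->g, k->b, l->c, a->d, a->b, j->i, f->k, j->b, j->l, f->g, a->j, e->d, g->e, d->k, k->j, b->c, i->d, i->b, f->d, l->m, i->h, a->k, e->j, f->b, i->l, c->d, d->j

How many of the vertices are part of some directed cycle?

A vertex is on a directed cycle iff it belongs to a strongly connected component of size ≥ 2 (or has a self-loop).
The vertices on cycles are {a, b, c, d, e, f, g, h, i, j, k, l} — 12 in total.

12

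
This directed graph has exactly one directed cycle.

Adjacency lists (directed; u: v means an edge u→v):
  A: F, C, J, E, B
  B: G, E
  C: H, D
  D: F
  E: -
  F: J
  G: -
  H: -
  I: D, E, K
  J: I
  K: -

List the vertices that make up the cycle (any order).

D, F, I, J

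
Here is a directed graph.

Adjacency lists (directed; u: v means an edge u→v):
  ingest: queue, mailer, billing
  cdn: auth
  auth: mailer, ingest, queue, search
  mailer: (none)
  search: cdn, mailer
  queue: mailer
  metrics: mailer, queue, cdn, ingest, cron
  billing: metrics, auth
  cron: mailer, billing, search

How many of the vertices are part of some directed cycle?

7

A vertex is on a directed cycle iff it belongs to a strongly connected component of size ≥ 2 (or has a self-loop).
The vertices on cycles are {cdn, auth, cron, ingest, search, billing, metrics} — 7 in total.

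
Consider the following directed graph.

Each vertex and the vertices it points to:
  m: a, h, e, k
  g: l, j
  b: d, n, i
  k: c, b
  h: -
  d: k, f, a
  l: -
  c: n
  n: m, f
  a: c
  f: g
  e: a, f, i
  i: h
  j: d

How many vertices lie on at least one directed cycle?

11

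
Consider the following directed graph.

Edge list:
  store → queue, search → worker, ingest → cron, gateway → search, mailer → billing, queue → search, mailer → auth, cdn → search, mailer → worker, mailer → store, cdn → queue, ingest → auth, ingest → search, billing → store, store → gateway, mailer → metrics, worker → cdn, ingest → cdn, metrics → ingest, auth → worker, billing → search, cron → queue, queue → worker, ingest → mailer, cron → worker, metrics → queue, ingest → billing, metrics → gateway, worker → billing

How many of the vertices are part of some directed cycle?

10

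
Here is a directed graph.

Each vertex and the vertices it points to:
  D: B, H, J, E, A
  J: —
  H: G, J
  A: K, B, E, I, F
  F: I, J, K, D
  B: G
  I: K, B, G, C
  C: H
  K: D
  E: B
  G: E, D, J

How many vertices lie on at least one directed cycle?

10

A vertex is on a directed cycle iff it belongs to a strongly connected component of size ≥ 2 (or has a self-loop).
The vertices on cycles are {A, B, C, D, E, F, G, H, I, K} — 10 in total.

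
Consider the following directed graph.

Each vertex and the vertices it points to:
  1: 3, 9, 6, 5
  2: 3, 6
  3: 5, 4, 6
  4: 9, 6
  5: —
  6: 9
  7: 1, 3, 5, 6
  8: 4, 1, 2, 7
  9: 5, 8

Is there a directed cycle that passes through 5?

No

5 lies on a cycle iff there is a path from 5 back to itself.
Exploring from 5, it never reaches itself; equivalently, its strongly connected component is a singleton.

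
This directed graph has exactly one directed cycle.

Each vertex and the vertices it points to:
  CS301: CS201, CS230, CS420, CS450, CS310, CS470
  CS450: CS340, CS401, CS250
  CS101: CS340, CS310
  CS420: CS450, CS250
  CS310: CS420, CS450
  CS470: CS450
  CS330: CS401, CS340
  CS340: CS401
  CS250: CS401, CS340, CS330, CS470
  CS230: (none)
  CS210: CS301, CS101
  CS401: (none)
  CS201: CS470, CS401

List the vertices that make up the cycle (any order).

CS250, CS450, CS470

DFS with gray/black marking from CS470:
CS470 gray
  CS450 gray
    CS340 gray
      CS401 gray
      CS401 black
    CS340 black
    CS450→CS401: CS401 black — skip
    CS250 gray
      CS250→CS401: CS401 black — skip
      CS250→CS340: CS340 black — skip
      CS330 gray
        CS330→CS401: CS401 black — skip
        CS330→CS340: CS340 black — skip
      CS330 black
      CS250→CS470: CS470 is gray → back edge
Back edge closes the cycle CS470 → CS450 → CS250 → CS470; its vertices are {CS250, CS450, CS470}.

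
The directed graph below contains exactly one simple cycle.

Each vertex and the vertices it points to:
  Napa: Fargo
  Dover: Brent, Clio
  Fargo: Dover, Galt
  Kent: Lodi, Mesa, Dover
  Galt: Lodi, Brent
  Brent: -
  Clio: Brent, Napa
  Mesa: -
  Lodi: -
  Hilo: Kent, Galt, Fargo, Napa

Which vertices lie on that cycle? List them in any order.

Clio, Napa, Dover, Fargo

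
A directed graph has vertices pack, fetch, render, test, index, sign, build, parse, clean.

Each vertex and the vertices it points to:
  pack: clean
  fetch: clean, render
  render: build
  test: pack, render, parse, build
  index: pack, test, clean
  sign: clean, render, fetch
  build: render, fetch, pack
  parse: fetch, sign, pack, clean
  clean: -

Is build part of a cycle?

build is on a cycle iff build can reach itself via ≥1 edge.
build → render → build — yes.

Yes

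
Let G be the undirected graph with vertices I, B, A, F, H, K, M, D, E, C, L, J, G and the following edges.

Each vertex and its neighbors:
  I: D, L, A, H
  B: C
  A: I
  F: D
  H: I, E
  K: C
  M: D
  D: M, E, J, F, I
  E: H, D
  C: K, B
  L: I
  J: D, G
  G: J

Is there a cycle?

Yes

DFS, tracking each vertex's parent; an edge to a visited non-parent vertex closes a cycle.
Start from E:
visit E (parent –)
  visit H (parent E)
    visit I (parent H)
      visit D (parent I)
        visit M (parent D)
          M–D: parent, skip
        D–E: E visited and ≠ parent → cycle
Cycle: E – H – I – D – E.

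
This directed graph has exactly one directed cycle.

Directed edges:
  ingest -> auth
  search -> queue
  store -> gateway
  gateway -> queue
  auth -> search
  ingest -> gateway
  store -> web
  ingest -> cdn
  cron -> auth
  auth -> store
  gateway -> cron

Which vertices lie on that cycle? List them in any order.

DFS with gray/black marking from auth:
auth gray
  search gray
    queue gray
    queue black
  search black
  store gray
    web gray
    web black
    gateway gray
      gateway→queue: queue black — skip
      cron gray
        cron→auth: auth is gray → back edge
Back edge closes the cycle auth → store → gateway → cron → auth; its vertices are {auth, cron, store, gateway}.

auth, cron, store, gateway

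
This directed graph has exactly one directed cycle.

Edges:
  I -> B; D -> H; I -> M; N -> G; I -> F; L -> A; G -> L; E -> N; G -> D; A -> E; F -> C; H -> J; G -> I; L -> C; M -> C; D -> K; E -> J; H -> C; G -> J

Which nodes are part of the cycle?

DFS with gray/black marking from G:
G gray
  D gray
    K gray
    K black
    H gray
      J gray
      J black
      C gray
      C black
    H black
  D black
  G→J: J black — skip
  L gray
    A gray
      E gray
        E→J: J black — skip
        N gray
          N→G: G is gray → back edge
Back edge closes the cycle G → L → A → E → N → G; its vertices are {A, E, G, L, N}.

A, E, G, L, N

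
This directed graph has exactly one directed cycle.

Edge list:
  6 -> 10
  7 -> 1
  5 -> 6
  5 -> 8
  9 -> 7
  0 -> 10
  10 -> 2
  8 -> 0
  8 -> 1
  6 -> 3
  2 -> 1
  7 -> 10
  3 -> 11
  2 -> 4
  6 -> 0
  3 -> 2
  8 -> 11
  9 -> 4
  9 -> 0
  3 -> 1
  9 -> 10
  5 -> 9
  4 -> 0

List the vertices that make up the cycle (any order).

DFS with gray/black marking from 0:
0 gray
  10 gray
    2 gray
      4 gray
        4→0: 0 is gray → back edge
Back edge closes the cycle 0 → 10 → 2 → 4 → 0; its vertices are {0, 2, 4, 10}.

0, 2, 4, 10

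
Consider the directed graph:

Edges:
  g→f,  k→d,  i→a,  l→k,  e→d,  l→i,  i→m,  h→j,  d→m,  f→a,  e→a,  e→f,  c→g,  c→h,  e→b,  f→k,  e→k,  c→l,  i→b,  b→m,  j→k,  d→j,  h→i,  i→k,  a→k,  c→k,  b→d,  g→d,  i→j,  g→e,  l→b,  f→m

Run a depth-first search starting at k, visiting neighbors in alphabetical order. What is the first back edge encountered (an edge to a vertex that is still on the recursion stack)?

j→k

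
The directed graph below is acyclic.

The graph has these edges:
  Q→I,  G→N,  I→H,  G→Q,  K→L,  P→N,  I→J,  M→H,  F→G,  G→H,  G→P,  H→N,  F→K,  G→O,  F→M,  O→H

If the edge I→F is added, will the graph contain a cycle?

Yes

Adding I→F creates a cycle iff F can already reach I.
Path from F: F → G → Q → I.
So F → … → I → F is a cycle.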